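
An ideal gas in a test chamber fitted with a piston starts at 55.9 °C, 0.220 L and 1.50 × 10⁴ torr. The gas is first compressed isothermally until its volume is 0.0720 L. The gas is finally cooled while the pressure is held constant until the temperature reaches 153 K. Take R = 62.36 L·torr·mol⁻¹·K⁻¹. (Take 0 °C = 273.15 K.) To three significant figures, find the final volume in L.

V₃ ≈ 0.0335 L

Convert: T₁ = 329.0 K.
T constant ⇒ Boyle's law P V = const: T₂ = T₁; P₂ = P₁·(V₁/V₂) = 4.583e+04 torr.
Isobaric, so V/T is constant: P₃ = P₂; V₃ = V₂·(T₃/T₂) = 0.03348 L.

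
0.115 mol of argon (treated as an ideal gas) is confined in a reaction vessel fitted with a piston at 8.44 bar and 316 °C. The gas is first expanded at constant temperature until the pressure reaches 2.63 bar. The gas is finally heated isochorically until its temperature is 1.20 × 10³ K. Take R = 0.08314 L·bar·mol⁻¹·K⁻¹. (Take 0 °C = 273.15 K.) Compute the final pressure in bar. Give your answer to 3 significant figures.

P₃ ≈ 5.36 bar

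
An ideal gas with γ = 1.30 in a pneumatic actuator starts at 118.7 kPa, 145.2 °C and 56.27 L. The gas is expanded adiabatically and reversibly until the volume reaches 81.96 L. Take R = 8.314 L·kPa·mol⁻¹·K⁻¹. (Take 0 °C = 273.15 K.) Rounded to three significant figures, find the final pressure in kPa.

Convert: T₁ = 418.3 K.
Adiabatic (γ = 1.30), T V^(γ−1) and P V^γ constant: T₂ = T₁·(V₁/V₂)^(γ−1) = 373.7 K; P₂ = P₁·(V₁/V₂)^γ = 72.80 kPa.

P₂ ≈ 72.8 kPa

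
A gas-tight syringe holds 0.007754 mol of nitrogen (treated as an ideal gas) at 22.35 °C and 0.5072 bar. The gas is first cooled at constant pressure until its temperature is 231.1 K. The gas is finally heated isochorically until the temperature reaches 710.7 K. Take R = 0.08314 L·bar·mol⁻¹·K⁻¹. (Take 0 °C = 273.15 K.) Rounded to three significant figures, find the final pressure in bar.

Convert: T₁ = 295.5 K.
From PV = nRT: V₁ = nRT₁/P₁ = 0.3756 L.
P constant ⇒ V ∝ T: P₂ = P₁; V₂ = V₁·(T₂/T₁) = 0.2937 L.
Isochoric, so P/T is constant: V₃ = V₂; P₃ = P₂·(T₃/T₂) = 1.560 bar.

P₃ ≈ 1.56 bar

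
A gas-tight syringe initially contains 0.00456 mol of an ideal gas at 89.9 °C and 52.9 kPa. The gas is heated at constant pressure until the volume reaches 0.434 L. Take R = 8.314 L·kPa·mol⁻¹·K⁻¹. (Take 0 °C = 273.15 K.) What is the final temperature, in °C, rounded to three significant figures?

Convert: T₁ = 363.0 K.
From PV = nRT: V₁ = nRT₁/P₁ = 0.2602 L.
Isobaric, so V/T is constant: P₂ = P₁; T₂ = T₁·(V₂/V₁) = 605.6 K.

T₂ ≈ 332 °C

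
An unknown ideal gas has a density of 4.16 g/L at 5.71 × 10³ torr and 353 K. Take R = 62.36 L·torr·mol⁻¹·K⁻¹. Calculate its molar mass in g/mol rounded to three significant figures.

ρ = PM/(RT) ⇒ M = ρRT/P = (4.16 × 62.36 × 353.0) / 5.71e+03

M ≈ 16.0 g/mol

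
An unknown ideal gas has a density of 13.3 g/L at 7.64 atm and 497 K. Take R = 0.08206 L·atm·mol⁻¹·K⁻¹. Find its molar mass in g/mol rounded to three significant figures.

M ≈ 71.0 g/mol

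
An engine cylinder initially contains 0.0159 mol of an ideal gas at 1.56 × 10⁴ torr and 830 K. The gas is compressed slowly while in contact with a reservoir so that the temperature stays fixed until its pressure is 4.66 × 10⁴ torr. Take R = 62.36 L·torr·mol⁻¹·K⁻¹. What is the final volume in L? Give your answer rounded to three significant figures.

From PV = nRT: V₁ = nRT₁/P₁ = 0.05275 L.
T constant ⇒ Boyle's law P V = const: T₂ = T₁; V₂ = V₁·(P₁/P₂) = 0.01766 L.

V₂ ≈ 0.0177 L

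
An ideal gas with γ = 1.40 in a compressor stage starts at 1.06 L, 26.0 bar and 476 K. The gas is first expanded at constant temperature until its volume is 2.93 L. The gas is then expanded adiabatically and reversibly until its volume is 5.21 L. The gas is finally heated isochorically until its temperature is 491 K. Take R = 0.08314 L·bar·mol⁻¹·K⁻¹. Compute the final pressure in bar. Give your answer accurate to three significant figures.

Isothermal, so P V is constant: T₂ = T₁; P₂ = P₁·(V₁/V₂) = 9.406 bar.
Adiabatic (γ = 1.40), T V^(γ−1) and P V^γ constant: T₃ = T₂·(V₂/V₃)^(γ−1) = 378.1 K; P₃ = P₂·(V₂/V₃)^γ = 4.202 bar.
Isochoric, so P/T is constant: V₄ = V₃; P₄ = P₃·(T₄/T₃) = 5.457 bar.

P₄ ≈ 5.46 bar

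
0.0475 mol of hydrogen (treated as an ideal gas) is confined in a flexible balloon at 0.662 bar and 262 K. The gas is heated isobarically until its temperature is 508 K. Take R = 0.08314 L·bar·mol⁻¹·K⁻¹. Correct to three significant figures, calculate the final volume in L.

V₂ ≈ 3.03 L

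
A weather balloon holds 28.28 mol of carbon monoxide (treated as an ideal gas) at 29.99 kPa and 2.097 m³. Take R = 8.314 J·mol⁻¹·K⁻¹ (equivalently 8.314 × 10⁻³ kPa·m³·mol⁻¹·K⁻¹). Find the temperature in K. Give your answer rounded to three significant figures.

PV = nRT ⇒ T = PV/(nR) = (29.99 × 2.097) / (28.28 × 8.314 × 10⁻³)

T ≈ 267 K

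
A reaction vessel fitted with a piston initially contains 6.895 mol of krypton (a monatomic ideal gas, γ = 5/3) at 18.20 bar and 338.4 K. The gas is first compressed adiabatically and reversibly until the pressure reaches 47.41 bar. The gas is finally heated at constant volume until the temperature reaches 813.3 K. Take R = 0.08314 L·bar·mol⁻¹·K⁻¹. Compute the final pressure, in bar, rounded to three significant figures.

P₃ ≈ 77.7 bar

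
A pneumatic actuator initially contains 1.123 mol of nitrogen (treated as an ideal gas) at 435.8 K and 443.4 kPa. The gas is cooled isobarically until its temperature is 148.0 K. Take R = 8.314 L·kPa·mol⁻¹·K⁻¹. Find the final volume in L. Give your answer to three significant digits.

From PV = nRT: V₁ = nRT₁/P₁ = 9.177 L.
P constant ⇒ V ∝ T: P₂ = P₁; V₂ = V₁·(T₂/T₁) = 3.116 L.

V₂ ≈ 3.12 L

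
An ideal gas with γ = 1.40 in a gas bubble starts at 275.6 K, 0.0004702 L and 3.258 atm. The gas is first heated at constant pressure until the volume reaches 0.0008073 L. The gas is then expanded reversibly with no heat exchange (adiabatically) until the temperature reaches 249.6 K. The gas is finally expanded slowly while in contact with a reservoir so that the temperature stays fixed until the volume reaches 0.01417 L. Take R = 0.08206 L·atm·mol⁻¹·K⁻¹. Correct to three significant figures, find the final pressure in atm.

Isobaric, so V/T is constant: P₂ = P₁; T₂ = T₁·(V₂/V₁) = 473.2 K.
Reversible adiabatic, γ = 1.40: P₃ = P₂·(T₃/T₂)^(γ/(γ−1)) = 0.3473 atm; V₃ = V₂·(T₂/T₃)^(1/(γ−1)) = 0.003995 L.
Isothermal, so P V is constant: T₄ = T₃; P₄ = P₃·(V₃/V₄) = 0.09791 atm.

P₄ ≈ 0.0979 atm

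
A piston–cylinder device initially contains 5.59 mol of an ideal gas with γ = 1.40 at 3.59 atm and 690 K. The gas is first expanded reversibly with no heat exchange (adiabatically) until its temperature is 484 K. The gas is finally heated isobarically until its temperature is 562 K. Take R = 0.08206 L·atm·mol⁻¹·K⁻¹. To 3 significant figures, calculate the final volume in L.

V₃ ≈ 248 L

From PV = nRT: V₁ = nRT₁/P₁ = 88.17 L.
Adiabatic (γ = 1.40), T V^(γ−1) and P V^γ constant: P₂ = P₁·(T₂/T₁)^(γ/(γ−1)) = 1.038 atm; V₂ = V₁·(T₁/T₂)^(1/(γ−1)) = 213.9 L.
P constant ⇒ V ∝ T: P₃ = P₂; V₃ = V₂·(T₃/T₂) = 248.4 L.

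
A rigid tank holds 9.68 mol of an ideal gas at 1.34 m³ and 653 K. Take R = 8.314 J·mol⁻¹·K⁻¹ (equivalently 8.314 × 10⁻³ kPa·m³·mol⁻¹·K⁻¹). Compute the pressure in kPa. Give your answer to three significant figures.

PV = nRT ⇒ P = nRT/V = (9.68 × 8.314 × 10⁻³ × 653) / 1.34

P ≈ 39.2 kPa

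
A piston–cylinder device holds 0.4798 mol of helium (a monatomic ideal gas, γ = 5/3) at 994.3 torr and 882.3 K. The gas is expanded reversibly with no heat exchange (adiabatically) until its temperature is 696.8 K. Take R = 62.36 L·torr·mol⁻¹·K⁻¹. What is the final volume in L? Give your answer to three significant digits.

V₂ ≈ 37.8 L

From PV = nRT: V₁ = nRT₁/P₁ = 26.55 L.
Adiabatic (γ = 5/3), T V^(γ−1) and P V^γ constant: P₂ = P₁·(T₂/T₁)^(γ/(γ−1)) = 551.1 torr; V₂ = V₁·(T₁/T₂)^(1/(γ−1)) = 37.83 L.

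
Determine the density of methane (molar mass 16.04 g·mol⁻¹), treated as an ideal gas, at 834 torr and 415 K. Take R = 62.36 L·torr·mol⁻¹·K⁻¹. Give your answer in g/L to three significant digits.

ρ = PM/(RT) = (834 × 16.04) / (62.36 × 415.0)

ρ ≈ 0.517 g/L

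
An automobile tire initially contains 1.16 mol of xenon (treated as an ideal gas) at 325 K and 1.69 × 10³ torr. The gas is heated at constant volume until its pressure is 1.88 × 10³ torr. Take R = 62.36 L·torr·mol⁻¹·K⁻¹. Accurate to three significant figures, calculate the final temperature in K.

T₂ ≈ 362 K

From PV = nRT: V₁ = nRT₁/P₁ = 13.91 L.
V constant ⇒ P ∝ T: V₂ = V₁; T₂ = T₁·(P₂/P₁) = 361.5 K.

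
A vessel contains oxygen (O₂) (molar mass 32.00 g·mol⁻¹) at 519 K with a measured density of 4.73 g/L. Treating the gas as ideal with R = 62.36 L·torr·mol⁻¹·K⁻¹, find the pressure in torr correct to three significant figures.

P ≈ 4.78e+03 torr

ρ = PM/(RT) ⇒ P = ρRT/M = (4.73 × 62.36 × 519.0) / 32.00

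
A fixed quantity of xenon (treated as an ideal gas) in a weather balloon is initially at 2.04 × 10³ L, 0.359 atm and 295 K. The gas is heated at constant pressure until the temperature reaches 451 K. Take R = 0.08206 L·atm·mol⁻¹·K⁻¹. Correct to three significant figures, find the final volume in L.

P constant ⇒ V ∝ T: P₂ = P₁; V₂ = V₁·(T₂/T₁) = 3119 L.

V₂ ≈ 3.12e+03 L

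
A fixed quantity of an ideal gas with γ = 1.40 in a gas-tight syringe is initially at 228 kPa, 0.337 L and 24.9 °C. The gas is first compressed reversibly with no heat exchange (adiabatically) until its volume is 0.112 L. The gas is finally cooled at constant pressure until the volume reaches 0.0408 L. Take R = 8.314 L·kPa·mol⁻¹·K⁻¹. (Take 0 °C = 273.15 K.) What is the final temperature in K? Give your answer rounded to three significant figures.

T₃ ≈ 169 K

Convert: T₁ = 298.0 K.
Reversible adiabatic, γ = 1.40: T₂ = T₁·(V₁/V₂)^(γ−1) = 463.1 K; P₂ = P₁·(V₁/V₂)^γ = 1066 kPa.
P constant ⇒ V ∝ T: P₃ = P₂; T₃ = T₂·(V₃/V₂) = 168.7 K.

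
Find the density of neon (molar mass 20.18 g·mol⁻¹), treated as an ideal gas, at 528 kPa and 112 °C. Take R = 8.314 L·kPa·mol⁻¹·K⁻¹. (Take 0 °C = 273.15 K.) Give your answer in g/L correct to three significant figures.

ρ = PM/(RT) = (528 × 20.18) / (8.314 × 385.1)

ρ ≈ 3.33 g/L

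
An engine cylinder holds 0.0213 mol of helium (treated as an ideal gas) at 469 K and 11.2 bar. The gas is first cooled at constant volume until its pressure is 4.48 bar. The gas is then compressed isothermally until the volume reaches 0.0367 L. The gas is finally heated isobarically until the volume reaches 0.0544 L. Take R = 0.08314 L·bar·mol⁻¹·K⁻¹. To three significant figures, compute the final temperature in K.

From PV = nRT: V₁ = nRT₁/P₁ = 0.07416 L.
Isochoric, so P/T is constant: V₂ = V₁; T₂ = T₁·(P₂/P₁) = 187.6 K.
Isothermal, so P V is constant: T₃ = T₂; P₃ = P₂·(V₂/V₃) = 9.052 bar.
P constant ⇒ V ∝ T: P₄ = P₃; T₄ = T₃·(V₄/V₃) = 278.1 K.

T₄ ≈ 278 K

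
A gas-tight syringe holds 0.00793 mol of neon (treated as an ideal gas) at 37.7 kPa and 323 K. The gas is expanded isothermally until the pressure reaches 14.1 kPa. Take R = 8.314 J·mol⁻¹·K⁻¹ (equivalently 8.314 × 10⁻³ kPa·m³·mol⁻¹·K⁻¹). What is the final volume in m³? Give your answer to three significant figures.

V₂ ≈ 0.00151 m³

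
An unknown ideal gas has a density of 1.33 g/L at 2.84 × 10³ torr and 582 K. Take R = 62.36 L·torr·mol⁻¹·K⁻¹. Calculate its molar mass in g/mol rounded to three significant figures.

M ≈ 17.0 g/mol

ρ = PM/(RT) ⇒ M = ρRT/P = (1.33 × 62.36 × 582.0) / 2.84e+03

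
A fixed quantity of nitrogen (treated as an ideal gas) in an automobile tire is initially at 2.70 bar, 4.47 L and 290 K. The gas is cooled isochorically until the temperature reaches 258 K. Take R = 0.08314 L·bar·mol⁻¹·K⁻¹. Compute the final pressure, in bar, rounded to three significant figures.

P₂ ≈ 2.40 bar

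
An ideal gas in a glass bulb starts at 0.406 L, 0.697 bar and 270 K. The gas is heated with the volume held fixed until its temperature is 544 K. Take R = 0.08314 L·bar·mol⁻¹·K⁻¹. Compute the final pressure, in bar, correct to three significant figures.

P₂ ≈ 1.40 bar

Isochoric, so P/T is constant: V₂ = V₁; P₂ = P₁·(T₂/T₁) = 1.404 bar.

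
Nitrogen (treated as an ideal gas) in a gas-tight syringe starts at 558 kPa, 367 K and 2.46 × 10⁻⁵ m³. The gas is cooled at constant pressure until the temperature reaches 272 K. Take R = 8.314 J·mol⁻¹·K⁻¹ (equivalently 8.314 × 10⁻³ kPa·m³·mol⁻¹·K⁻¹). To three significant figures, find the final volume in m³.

Isobaric, so V/T is constant: P₂ = P₁; V₂ = V₁·(T₂/T₁) = 1.823e-05 m³.

V₂ ≈ 1.82e-05 m³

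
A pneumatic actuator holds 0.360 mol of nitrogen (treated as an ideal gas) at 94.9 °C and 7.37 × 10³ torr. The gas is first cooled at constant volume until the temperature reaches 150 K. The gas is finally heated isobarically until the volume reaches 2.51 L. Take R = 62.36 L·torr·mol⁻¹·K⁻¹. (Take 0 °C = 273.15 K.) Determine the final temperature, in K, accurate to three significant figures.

T₃ ≈ 336 K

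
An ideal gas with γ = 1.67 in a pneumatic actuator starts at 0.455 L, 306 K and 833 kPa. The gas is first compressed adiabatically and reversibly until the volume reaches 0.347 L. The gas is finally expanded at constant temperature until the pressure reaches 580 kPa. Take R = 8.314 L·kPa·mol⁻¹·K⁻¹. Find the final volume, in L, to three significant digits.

V₃ ≈ 0.784 L

Reversible adiabatic, γ = 1.67: T₂ = T₁·(V₁/V₂)^(γ−1) = 366.9 K; P₂ = P₁·(V₁/V₂)^γ = 1310 kPa.
Isothermal, so P V is constant: T₃ = T₂; V₃ = V₂·(P₂/P₃) = 0.7836 L.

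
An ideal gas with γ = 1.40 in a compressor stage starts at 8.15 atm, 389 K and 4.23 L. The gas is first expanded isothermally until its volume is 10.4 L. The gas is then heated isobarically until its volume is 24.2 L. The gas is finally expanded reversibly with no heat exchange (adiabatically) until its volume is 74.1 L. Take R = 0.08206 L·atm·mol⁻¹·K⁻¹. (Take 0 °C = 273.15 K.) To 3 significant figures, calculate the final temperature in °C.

Isothermal, so P V is constant: T₂ = T₁; P₂ = P₁·(V₁/V₂) = 3.315 atm.
Isobaric, so V/T is constant: P₃ = P₂; T₃ = T₂·(V₃/V₂) = 905.2 K.
Adiabatic (γ = 1.40), T V^(γ−1) and P V^γ constant: T₄ = T₃·(V₃/V₄)^(γ−1) = 578.5 K; P₄ = P₃·(V₃/V₄)^γ = 0.6919 atm.

T₄ ≈ 305 °C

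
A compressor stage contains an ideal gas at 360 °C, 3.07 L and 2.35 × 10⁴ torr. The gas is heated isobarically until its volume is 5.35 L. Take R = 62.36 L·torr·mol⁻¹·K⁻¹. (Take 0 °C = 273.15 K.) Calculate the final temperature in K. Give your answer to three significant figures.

Convert: T₁ = 633.1 K.
Isobaric, so V/T is constant: P₂ = P₁; T₂ = T₁·(V₂/V₁) = 1103 K.

T₂ ≈ 1.10e+03 K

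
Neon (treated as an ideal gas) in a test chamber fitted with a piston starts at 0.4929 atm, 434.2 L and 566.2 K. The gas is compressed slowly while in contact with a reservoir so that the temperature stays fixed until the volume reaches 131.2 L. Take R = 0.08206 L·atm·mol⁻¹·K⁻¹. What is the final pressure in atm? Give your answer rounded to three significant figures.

T constant ⇒ Boyle's law P V = const: T₂ = T₁; P₂ = P₁·(V₁/V₂) = 1.631 atm.

P₂ ≈ 1.63 atm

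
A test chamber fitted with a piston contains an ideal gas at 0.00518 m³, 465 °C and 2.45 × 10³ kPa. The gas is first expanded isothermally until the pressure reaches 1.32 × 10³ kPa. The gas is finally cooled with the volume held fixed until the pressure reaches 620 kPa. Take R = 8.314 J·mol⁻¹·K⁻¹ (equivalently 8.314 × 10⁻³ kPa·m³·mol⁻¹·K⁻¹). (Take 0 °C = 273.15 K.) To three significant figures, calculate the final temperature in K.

T₃ ≈ 347 K

Convert: T₁ = 738.1 K.
Isothermal, so P V is constant: T₂ = T₁; V₂ = V₁·(P₁/P₂) = 0.009614 m³.
Isochoric, so P/T is constant: V₃ = V₂; T₃ = T₂·(P₃/P₂) = 346.7 K.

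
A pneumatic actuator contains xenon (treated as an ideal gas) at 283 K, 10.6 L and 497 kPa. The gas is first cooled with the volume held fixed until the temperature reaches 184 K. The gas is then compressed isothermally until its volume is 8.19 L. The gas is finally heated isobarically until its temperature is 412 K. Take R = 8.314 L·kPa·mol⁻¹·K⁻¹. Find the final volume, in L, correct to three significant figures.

Isochoric, so P/T is constant: V₂ = V₁; P₂ = P₁·(T₂/T₁) = 323.1 kPa.
Isothermal, so P V is constant: T₃ = T₂; P₃ = P₂·(V₂/V₃) = 418.2 kPa.
Isobaric, so V/T is constant: P₄ = P₃; V₄ = V₃·(T₄/T₃) = 18.34 L.

V₄ ≈ 18.3 L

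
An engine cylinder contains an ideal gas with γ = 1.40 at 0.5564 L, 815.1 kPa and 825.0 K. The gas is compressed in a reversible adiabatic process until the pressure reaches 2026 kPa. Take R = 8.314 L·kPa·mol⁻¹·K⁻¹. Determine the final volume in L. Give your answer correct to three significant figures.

V₂ ≈ 0.290 L

Reversible adiabatic, γ = 1.40: T₂ = T₁·(P₂/P₁)^((γ−1)/γ) = 1070 K; V₂ = V₁·(P₁/P₂)^(1/γ) = 0.2904 L.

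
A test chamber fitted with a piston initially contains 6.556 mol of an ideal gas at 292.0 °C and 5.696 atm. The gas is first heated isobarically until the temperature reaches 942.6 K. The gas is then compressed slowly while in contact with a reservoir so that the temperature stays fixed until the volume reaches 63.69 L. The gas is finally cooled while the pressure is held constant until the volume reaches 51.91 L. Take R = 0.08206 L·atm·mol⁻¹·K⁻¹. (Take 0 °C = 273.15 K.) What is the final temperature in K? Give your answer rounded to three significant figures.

Convert: T₁ = 565.1 K.
From PV = nRT: V₁ = nRT₁/P₁ = 53.38 L.
P constant ⇒ V ∝ T: P₂ = P₁; V₂ = V₁·(T₂/T₁) = 89.03 L.
T constant ⇒ Boyle's law P V = const: T₃ = T₂; P₃ = P₂·(V₂/V₃) = 7.962 atm.
P constant ⇒ V ∝ T: P₄ = P₃; T₄ = T₃·(V₄/V₃) = 768.3 K.

T₄ ≈ 768 K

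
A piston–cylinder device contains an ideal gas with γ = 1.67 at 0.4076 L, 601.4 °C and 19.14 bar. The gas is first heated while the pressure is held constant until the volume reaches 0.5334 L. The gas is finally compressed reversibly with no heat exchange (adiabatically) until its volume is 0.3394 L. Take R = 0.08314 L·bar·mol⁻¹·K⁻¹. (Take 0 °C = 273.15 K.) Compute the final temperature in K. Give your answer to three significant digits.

T₃ ≈ 1.55e+03 K

Convert: T₁ = 874.5 K.
P constant ⇒ V ∝ T: P₂ = P₁; T₂ = T₁·(V₂/V₁) = 1144 K.
Adiabatic (γ = 1.67), T V^(γ−1) and P V^γ constant: T₃ = T₂·(V₂/V₃)^(γ−1) = 1549 K; P₃ = P₂·(V₂/V₃)^γ = 40.72 bar.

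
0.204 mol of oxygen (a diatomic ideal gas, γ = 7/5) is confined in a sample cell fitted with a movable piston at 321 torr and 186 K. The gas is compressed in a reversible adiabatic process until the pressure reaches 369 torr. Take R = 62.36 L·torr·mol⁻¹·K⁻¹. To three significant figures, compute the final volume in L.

V₂ ≈ 6.67 L

From PV = nRT: V₁ = nRT₁/P₁ = 7.371 L.
Reversible adiabatic, γ = 7/5: T₂ = T₁·(P₂/P₁)^((γ−1)/γ) = 193.6 K; V₂ = V₁·(P₁/P₂)^(1/γ) = 6.673 L.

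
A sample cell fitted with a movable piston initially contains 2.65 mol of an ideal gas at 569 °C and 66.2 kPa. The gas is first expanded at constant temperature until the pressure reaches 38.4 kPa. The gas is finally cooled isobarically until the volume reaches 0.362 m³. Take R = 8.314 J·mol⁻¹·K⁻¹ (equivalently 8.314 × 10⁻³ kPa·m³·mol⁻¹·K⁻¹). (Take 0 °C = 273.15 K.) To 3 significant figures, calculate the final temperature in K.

T₃ ≈ 631 K

Convert: T₁ = 842.1 K.
From PV = nRT: V₁ = nRT₁/P₁ = 0.2803 m³.
Isothermal, so P V is constant: T₂ = T₁; V₂ = V₁·(P₁/P₂) = 0.4832 m³.
Isobaric, so V/T is constant: P₃ = P₂; T₃ = T₂·(V₃/V₂) = 630.9 K.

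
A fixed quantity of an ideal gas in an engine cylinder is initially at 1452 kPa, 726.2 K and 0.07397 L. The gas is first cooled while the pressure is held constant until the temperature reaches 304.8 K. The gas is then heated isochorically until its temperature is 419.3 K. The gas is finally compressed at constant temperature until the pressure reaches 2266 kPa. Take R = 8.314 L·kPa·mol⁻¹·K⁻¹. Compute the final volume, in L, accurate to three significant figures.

V₄ ≈ 0.0274 L

Isobaric, so V/T is constant: P₂ = P₁; V₂ = V₁·(T₂/T₁) = 0.03105 L.
V constant ⇒ P ∝ T: V₃ = V₂; P₃ = P₂·(T₃/T₂) = 1997 kPa.
T constant ⇒ Boyle's law P V = const: T₄ = T₃; V₄ = V₃·(P₃/P₄) = 0.02737 L.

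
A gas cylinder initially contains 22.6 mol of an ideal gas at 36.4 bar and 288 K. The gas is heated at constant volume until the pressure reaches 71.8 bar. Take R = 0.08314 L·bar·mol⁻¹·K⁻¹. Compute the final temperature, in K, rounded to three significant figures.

T₂ ≈ 568 K

From PV = nRT: V₁ = nRT₁/P₁ = 14.87 L.
Isochoric, so P/T is constant: V₂ = V₁; T₂ = T₁·(P₂/P₁) = 568.1 K.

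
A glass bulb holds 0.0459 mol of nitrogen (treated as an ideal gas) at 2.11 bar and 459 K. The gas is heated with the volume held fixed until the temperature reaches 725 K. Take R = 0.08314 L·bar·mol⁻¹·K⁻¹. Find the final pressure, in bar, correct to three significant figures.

From PV = nRT: V₁ = nRT₁/P₁ = 0.8301 L.
Isochoric, so P/T is constant: V₂ = V₁; P₂ = P₁·(T₂/T₁) = 3.333 bar.

P₂ ≈ 3.33 bar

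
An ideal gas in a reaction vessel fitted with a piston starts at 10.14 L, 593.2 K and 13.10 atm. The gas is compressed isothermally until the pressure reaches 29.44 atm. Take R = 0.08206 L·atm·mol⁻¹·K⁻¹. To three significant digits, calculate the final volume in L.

V₂ ≈ 4.51 L

T constant ⇒ Boyle's law P V = const: T₂ = T₁; V₂ = V₁·(P₁/P₂) = 4.512 L.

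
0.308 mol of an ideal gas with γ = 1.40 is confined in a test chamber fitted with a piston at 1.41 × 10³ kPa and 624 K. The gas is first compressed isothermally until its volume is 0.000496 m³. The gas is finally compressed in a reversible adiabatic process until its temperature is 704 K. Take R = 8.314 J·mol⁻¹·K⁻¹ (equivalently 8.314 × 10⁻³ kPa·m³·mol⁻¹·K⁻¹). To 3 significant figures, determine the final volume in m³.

V₃ ≈ 0.000367 m³

From PV = nRT: V₁ = nRT₁/P₁ = 0.001133 m³.
Isothermal, so P V is constant: T₂ = T₁; P₂ = P₁·(V₁/V₂) = 3222 kPa.
Reversible adiabatic, γ = 1.40: P₃ = P₂·(T₃/T₂)^(γ/(γ−1)) = 4914 kPa; V₃ = V₂·(T₂/T₃)^(1/(γ−1)) = 0.0003669 m³.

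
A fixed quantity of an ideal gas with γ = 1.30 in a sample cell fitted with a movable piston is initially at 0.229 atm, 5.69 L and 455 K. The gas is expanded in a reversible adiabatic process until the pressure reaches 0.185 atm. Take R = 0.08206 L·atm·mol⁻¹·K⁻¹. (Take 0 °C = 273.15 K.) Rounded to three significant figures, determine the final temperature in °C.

Reversible adiabatic, γ = 1.30: T₂ = T₁·(P₂/P₁)^((γ−1)/γ) = 433.1 K; V₂ = V₁·(P₁/P₂)^(1/γ) = 6.705 L.

T₂ ≈ 160 °C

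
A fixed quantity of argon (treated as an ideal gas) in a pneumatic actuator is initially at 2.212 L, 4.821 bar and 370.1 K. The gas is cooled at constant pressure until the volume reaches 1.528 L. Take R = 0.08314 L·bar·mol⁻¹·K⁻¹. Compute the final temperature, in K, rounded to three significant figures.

Isobaric, so V/T is constant: P₂ = P₁; T₂ = T₁·(V₂/V₁) = 255.7 K.

T₂ ≈ 256 K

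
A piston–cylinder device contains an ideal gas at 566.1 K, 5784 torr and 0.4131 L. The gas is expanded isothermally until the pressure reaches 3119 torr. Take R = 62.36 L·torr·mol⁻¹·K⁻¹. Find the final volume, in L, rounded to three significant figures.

V₂ ≈ 0.766 L

Isothermal, so P V is constant: T₂ = T₁; V₂ = V₁·(P₁/P₂) = 0.7661 L.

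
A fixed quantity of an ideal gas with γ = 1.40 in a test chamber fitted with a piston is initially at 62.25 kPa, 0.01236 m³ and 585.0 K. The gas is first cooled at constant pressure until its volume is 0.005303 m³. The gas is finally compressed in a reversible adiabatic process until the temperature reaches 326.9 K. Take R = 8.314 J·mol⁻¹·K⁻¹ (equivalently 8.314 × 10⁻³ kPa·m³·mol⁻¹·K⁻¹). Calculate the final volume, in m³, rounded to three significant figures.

V₃ ≈ 0.00274 m³

P constant ⇒ V ∝ T: P₂ = P₁; T₂ = T₁·(V₂/V₁) = 251.0 K.
Reversible adiabatic, γ = 1.40: P₃ = P₂·(T₃/T₂)^(γ/(γ−1)) = 157.0 kPa; V₃ = V₂·(T₂/T₃)^(1/(γ−1)) = 0.002739 m³.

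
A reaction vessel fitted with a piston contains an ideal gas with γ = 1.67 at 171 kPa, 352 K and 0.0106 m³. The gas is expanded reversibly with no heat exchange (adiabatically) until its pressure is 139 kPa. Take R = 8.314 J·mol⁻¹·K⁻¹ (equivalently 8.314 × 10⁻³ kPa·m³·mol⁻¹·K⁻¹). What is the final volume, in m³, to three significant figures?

V₂ ≈ 0.0120 m³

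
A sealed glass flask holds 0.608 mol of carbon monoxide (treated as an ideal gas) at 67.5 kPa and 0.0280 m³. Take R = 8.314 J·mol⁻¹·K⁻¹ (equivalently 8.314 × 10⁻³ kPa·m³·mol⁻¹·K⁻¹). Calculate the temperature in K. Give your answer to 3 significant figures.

T ≈ 374 K

PV = nRT ⇒ T = PV/(nR) = (67.5 × 0.0280) / (0.608 × 8.314 × 10⁻³)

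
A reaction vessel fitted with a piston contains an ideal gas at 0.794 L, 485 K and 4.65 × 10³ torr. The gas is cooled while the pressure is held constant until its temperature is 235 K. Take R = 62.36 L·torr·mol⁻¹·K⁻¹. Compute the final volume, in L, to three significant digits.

V₂ ≈ 0.385 L

P constant ⇒ V ∝ T: P₂ = P₁; V₂ = V₁·(T₂/T₁) = 0.3847 L.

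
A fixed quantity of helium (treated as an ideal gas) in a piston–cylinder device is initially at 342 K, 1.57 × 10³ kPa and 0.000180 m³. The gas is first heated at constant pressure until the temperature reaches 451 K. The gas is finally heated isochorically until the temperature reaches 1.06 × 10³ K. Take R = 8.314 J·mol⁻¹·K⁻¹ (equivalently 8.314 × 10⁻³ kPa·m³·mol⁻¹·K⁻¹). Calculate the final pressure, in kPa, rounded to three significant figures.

P constant ⇒ V ∝ T: P₂ = P₁; V₂ = V₁·(T₂/T₁) = 0.0002374 m³.
V constant ⇒ P ∝ T: V₃ = V₂; P₃ = P₂·(T₃/T₂) = 3690 kPa.

P₃ ≈ 3.69e+03 kPa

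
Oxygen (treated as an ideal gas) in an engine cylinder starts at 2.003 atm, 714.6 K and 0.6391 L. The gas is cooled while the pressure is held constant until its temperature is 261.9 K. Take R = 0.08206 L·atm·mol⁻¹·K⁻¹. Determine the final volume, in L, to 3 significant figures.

P constant ⇒ V ∝ T: P₂ = P₁; V₂ = V₁·(T₂/T₁) = 0.2342 L.

V₂ ≈ 0.234 L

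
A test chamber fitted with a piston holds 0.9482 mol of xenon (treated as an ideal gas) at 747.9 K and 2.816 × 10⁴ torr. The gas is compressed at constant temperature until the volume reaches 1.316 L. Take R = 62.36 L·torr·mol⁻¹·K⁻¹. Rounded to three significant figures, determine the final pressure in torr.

From PV = nRT: V₁ = nRT₁/P₁ = 1.570 L.
T constant ⇒ Boyle's law P V = const: T₂ = T₁; P₂ = P₁·(V₁/V₂) = 3.360e+04 torr.

P₂ ≈ 3.36e+04 torr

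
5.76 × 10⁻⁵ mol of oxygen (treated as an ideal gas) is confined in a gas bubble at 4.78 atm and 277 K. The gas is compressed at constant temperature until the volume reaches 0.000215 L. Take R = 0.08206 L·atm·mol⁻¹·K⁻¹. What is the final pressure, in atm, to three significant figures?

From PV = nRT: V₁ = nRT₁/P₁ = 0.0002739 L.
T constant ⇒ Boyle's law P V = const: T₂ = T₁; P₂ = P₁·(V₁/V₂) = 6.090 atm.

P₂ ≈ 6.09 atm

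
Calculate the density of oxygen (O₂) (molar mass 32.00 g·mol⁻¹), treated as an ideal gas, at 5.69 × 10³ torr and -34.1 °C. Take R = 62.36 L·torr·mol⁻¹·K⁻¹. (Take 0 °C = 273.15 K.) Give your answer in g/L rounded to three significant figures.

ρ ≈ 12.2 g/L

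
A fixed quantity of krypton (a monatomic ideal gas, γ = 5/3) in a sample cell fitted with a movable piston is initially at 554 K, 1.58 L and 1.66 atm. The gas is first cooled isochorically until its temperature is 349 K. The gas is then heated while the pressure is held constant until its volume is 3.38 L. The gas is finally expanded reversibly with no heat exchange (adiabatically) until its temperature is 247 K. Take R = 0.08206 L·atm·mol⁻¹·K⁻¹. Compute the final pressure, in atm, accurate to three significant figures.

V constant ⇒ P ∝ T: V₂ = V₁; P₂ = P₁·(T₂/T₁) = 1.046 atm.
P constant ⇒ V ∝ T: P₃ = P₂; T₃ = T₂·(V₃/V₂) = 746.6 K.
Adiabatic (γ = 5/3), T V^(γ−1) and P V^γ constant: P₄ = P₃·(T₄/T₃)^(γ/(γ−1)) = 0.06583 atm; V₄ = V₃·(T₃/T₄)^(1/(γ−1)) = 17.76 L.

P₄ ≈ 0.0658 atm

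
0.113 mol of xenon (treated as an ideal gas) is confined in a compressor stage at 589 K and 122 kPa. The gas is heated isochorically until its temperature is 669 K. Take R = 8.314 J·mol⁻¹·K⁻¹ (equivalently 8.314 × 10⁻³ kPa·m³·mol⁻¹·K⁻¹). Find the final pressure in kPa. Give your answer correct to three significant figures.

From PV = nRT: V₁ = nRT₁/P₁ = 0.004536 m³.
V constant ⇒ P ∝ T: V₂ = V₁; P₂ = P₁·(T₂/T₁) = 138.6 kPa.

P₂ ≈ 139 kPa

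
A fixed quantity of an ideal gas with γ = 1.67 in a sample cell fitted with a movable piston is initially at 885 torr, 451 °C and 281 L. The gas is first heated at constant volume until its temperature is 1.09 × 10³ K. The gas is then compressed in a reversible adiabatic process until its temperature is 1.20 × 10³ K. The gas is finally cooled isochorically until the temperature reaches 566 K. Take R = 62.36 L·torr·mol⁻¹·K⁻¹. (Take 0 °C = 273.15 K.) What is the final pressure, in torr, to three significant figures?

P₄ ≈ 798 torr

Convert: T₁ = 724.1 K.
V constant ⇒ P ∝ T: V₂ = V₁; P₂ = P₁·(T₂/T₁) = 1332 torr.
Adiabatic (γ = 1.67), T V^(γ−1) and P V^γ constant: P₃ = P₂·(T₃/T₂)^(γ/(γ−1)) = 1693 torr; V₃ = V₂·(T₂/T₃)^(1/(γ−1)) = 243.4 L.
V constant ⇒ P ∝ T: V₄ = V₃; P₄ = P₃·(T₄/T₃) = 798.5 torr.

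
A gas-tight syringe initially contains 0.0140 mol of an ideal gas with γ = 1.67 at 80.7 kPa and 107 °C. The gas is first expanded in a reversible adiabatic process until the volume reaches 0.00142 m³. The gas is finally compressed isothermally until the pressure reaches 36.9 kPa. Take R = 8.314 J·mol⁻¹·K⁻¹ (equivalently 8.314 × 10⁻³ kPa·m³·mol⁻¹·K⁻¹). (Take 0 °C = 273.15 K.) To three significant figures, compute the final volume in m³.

Convert: T₁ = 380.1 K.
From PV = nRT: V₁ = nRT₁/P₁ = 0.0005483 m³.
Adiabatic (γ = 1.67), T V^(γ−1) and P V^γ constant: T₂ = T₁·(V₁/V₂)^(γ−1) = 200.9 K; P₂ = P₁·(V₁/V₂)^γ = 16.47 kPa.
Isothermal, so P V is constant: T₃ = T₂; V₃ = V₂·(P₂/P₃) = 0.0006338 m³.

V₃ ≈ 0.000634 m³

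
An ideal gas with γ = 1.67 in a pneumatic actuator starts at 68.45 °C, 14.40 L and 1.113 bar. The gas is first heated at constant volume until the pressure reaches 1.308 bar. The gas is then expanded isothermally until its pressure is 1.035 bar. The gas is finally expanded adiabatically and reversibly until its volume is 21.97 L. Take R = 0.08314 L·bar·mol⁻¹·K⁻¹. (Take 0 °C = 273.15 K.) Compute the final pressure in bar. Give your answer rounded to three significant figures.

P₄ ≈ 0.756 bar

Convert: T₁ = 341.6 K.
Isochoric, so P/T is constant: V₂ = V₁; T₂ = T₁·(P₂/P₁) = 401.4 K.
Isothermal, so P V is constant: T₃ = T₂; V₃ = V₂·(P₂/P₃) = 18.20 L.
Adiabatic (γ = 1.67), T V^(γ−1) and P V^γ constant: T₄ = T₃·(V₃/V₄)^(γ−1) = 353.9 K; P₄ = P₃·(V₃/V₄)^γ = 0.7557 bar.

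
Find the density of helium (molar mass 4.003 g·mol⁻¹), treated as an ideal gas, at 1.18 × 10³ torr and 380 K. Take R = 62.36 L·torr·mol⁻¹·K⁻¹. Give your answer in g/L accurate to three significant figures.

ρ = PM/(RT) = (1.18e+03 × 4.003) / (62.36 × 380.0)

ρ ≈ 0.199 g/L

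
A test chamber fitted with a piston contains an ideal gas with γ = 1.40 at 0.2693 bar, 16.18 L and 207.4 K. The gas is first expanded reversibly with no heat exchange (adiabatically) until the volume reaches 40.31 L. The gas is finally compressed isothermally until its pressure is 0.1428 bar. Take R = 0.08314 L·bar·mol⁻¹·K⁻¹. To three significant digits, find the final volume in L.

V₃ ≈ 21.2 L

Adiabatic (γ = 1.40), T V^(γ−1) and P V^γ constant: T₂ = T₁·(V₁/V₂)^(γ−1) = 144.0 K; P₂ = P₁·(V₁/V₂)^γ = 0.07503 bar.
T constant ⇒ Boyle's law P V = const: T₃ = T₂; V₃ = V₂·(P₂/P₃) = 21.18 L.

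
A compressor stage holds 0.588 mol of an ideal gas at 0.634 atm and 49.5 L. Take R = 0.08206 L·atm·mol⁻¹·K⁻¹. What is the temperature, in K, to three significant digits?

PV = nRT ⇒ T = PV/(nR) = (0.634 × 49.5) / (0.588 × 0.08206)

T ≈ 650 K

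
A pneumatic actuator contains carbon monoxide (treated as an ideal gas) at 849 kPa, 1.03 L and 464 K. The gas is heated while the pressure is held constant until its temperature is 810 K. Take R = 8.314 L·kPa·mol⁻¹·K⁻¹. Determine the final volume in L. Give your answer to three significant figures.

P constant ⇒ V ∝ T: P₂ = P₁; V₂ = V₁·(T₂/T₁) = 1.798 L.

V₂ ≈ 1.80 L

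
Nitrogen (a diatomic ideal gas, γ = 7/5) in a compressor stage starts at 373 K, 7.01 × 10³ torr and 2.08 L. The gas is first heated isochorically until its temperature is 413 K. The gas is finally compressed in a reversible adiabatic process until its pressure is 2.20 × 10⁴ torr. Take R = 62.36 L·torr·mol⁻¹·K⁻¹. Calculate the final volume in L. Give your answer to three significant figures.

V₃ ≈ 0.988 L

Isochoric, so P/T is constant: V₂ = V₁; P₂ = P₁·(T₂/T₁) = 7762 torr.
Reversible adiabatic, γ = 7/5: T₃ = T₂·(P₃/P₂)^((γ−1)/γ) = 556.2 K; V₃ = V₂·(P₂/P₃)^(1/γ) = 0.9883 L.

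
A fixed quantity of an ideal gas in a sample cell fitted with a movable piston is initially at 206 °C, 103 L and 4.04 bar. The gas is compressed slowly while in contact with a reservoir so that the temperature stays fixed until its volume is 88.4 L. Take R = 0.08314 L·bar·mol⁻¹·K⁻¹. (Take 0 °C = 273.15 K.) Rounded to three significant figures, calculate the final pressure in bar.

P₂ ≈ 4.71 bar

Convert: T₁ = 479.1 K.
T constant ⇒ Boyle's law P V = const: T₂ = T₁; P₂ = P₁·(V₁/V₂) = 4.707 bar.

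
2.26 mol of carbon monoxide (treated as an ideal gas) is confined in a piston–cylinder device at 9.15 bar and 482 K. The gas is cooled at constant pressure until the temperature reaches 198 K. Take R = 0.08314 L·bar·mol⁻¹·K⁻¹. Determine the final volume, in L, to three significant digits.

From PV = nRT: V₁ = nRT₁/P₁ = 9.898 L.
Isobaric, so V/T is constant: P₂ = P₁; V₂ = V₁·(T₂/T₁) = 4.066 L.

V₂ ≈ 4.07 L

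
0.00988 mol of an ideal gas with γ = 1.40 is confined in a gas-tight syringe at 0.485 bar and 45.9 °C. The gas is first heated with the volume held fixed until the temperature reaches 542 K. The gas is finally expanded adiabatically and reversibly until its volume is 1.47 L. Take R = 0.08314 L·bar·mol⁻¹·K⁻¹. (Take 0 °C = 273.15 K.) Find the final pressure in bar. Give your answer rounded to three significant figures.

P₃ ≈ 0.203 bar

Convert: T₁ = 319.0 K.
From PV = nRT: V₁ = nRT₁/P₁ = 0.5404 L.
V constant ⇒ P ∝ T: V₂ = V₁; P₂ = P₁·(T₂/T₁) = 0.8239 bar.
Reversible adiabatic, γ = 1.40: T₃ = T₂·(V₂/V₃)^(γ−1) = 363.2 K; P₃ = P₂·(V₂/V₃)^γ = 0.2030 bar.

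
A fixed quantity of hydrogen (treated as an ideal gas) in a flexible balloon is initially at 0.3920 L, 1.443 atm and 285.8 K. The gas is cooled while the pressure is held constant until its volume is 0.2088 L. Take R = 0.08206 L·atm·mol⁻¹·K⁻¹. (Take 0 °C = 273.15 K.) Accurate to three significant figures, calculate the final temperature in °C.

T₂ ≈ -121 °C

Isobaric, so V/T is constant: P₂ = P₁; T₂ = T₁·(V₂/V₁) = 152.2 K.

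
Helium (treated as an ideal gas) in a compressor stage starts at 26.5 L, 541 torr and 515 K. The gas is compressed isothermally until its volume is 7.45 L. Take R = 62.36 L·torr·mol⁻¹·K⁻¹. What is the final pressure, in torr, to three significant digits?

P₂ ≈ 1.92e+03 torr

T constant ⇒ Boyle's law P V = const: T₂ = T₁; P₂ = P₁·(V₁/V₂) = 1924 torr.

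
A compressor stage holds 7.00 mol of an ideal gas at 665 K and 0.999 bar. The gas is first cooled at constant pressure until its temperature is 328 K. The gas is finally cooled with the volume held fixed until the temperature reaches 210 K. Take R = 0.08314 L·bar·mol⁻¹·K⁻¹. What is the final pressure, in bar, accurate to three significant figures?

P₃ ≈ 0.640 bar

From PV = nRT: V₁ = nRT₁/P₁ = 387.4 L.
P constant ⇒ V ∝ T: P₂ = P₁; V₂ = V₁·(T₂/T₁) = 191.1 L.
V constant ⇒ P ∝ T: V₃ = V₂; P₃ = P₂·(T₃/T₂) = 0.6396 bar.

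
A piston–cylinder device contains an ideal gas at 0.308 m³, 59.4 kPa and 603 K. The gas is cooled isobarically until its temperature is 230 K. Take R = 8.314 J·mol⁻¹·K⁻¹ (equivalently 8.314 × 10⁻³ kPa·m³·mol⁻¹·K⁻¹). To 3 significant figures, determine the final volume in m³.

V₂ ≈ 0.117 m³

Isobaric, so V/T is constant: P₂ = P₁; V₂ = V₁·(T₂/T₁) = 0.1175 m³.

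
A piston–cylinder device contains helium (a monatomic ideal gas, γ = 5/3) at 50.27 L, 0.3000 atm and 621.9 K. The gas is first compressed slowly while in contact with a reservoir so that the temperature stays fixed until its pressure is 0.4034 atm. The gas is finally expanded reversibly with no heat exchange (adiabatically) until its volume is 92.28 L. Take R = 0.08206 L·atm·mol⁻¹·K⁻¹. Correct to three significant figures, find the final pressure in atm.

P₃ ≈ 0.0895 atm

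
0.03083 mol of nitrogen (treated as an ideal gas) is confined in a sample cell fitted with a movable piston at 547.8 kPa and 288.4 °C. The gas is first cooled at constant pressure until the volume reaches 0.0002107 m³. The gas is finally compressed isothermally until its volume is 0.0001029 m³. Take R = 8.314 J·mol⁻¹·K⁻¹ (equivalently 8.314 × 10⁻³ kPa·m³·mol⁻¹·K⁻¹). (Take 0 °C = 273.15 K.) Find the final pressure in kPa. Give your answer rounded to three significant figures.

Convert: T₁ = 561.5 K.
From PV = nRT: V₁ = nRT₁/P₁ = 0.0002628 m³.
Isobaric, so V/T is constant: P₂ = P₁; T₂ = T₁·(V₂/V₁) = 450.3 K.
Isothermal, so P V is constant: T₃ = T₂; P₃ = P₂·(V₂/V₃) = 1122 kPa.

P₃ ≈ 1.12e+03 kPa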